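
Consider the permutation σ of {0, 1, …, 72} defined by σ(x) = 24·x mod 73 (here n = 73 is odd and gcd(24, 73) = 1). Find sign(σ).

+1

Orbit of 70 under x↦24x: [70, 1, 24, 65, 27, 64, 3]… (length divides ord_73(24)).
Cycle lengths of π_24 on ℤ/73ℤ: [12, 12, 12, 12, 12, 12, 1]; 7 cycles in total.
7 cycles on 73: each ℓ→(−1)^(ℓ−1), product (−1)^66 = +1.
The Jacobi symbol (24|73) = +1 (Zolotarev) agrees.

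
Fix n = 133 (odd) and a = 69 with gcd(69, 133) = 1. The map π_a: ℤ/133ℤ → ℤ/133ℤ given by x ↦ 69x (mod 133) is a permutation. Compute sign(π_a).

Trace 132: π^k(132) = [132, 64, 27, 1, 69, 106] for k=0..5.
Cycle type of π: 6×21 + 2×3 + 1; total 25 cycles.
25 cycles on 133: each ℓ→(−1)^(ℓ−1), product (−1)^108 = +1.
Via Zolotarev, sign(π_{69}) = (69|133) = +1.

+1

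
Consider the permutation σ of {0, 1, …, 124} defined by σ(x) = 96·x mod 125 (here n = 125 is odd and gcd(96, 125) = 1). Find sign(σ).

+1

Trace 81: π^k(81) = [81, 26, 121, 116, 11, 56, 1] for k=0..6.
Cycle type of π: 25×4 + 5×4 + 1×5; total 13 cycles.
With 13 cycles on 125 points, sign = (−1)^{125−13} = +1.
(96|125)_J = +1 (Zolotarev's lemma cross-check).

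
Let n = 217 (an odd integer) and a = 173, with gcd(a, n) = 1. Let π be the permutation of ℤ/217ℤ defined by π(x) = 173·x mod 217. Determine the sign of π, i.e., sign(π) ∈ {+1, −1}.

Orbit of 1 under x↦173x: [1, 173, 200, 97, 72, 87, 78]… (length divides ord_217(173)).
10 cycles of lengths [30, 30, 30, 30, 30, 30, 15, 15, 6, 1].
sign(π) = (−1)^{n − #cycles} = (−1)^{217−10} = (−1)^207 = -1.
(173|217)_J = -1 (Zolotarev's lemma cross-check).

-1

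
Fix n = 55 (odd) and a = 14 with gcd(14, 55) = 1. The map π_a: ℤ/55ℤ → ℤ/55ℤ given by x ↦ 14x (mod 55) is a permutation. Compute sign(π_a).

Trace 31: π^k(31) = [31, 49, 26, 34, 36, 9, 16] for k=0..6.
π_14 has 9 disjoint cycles with lengths [10, 10, 10, 10, 5, 5, 2, 2, 1] on {0,…,54}.
Σ(ℓ_i−1) = 55−9 = 46; sign = (−1)^46 = +1.
(14|55)_J = +1 (Zolotarev's lemma cross-check).

+1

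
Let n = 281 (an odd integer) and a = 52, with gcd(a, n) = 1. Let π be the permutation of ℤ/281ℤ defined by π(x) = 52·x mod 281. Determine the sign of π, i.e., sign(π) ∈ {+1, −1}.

Start at x=59: 59 → 258 → 209 → 190 → 45 → 92 → 7 → … (one orbit).
π_52 has 2 disjoint cycles with lengths [280, 1] on {0,…,280}.
2 cycles on 281: each ℓ→(−1)^(ℓ−1), product (−1)^279 = -1.
The Jacobi symbol (52|281) = -1 (Zolotarev) agrees.

-1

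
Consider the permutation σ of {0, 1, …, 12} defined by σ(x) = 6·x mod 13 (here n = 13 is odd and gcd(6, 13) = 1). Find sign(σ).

Start at x=9: 9 → 2 → 12 → 7 → 3 → 5 → 4 → … (one orbit).
Cycle lengths of π_6 on ℤ/13ℤ: [12, 1]; 2 cycles in total.
n − c = 13 − 2 = 11; sign = (−1)^11 = -1.
(6|13)_J = -1 (Zolotarev's lemma cross-check).

-1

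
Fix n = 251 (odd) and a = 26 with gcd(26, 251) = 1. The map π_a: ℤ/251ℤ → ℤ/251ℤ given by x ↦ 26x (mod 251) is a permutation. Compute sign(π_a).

-1

Start at x=117: 117 → 30 → 27 → 200 → 180 → 162 → 196 → … (one orbit).
π_26 has 2 disjoint cycles with lengths [250, 1] on {0,…,250}.
sign(π) = (−1)^{n − #cycles} = (−1)^{251−2} = (−1)^249 = -1.
Via Zolotarev, sign(π_{26}) = (26|251) = -1.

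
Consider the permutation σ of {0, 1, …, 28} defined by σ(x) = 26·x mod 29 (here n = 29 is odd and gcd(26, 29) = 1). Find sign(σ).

Trace 11: π^k(11) = [11, 25, 12, 22, 21, 24, 15] for k=0..6.
Cycle type of π: 28 + 1; total 2 cycles.
With 2 cycles on 29 points, sign = (−1)^{29−2} = -1.
Check: (26/29) = -1 by Zolotarev.

-1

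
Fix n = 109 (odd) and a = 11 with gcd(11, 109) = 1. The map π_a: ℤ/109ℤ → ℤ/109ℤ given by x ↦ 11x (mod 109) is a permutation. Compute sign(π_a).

-1

Trace 89: π^k(89) = [89, 107, 87, 85, 63, 39, 102] for k=0..6.
Cycle type of π: 108 + 1; total 2 cycles.
Σ(ℓ_i−1) = 109−2 = 107; sign = (−1)^107 = -1.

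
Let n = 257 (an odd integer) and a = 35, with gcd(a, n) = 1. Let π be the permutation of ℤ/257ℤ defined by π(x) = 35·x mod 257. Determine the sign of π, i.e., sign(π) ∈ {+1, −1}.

+1

Orbit of 189 under x↦35x: [189, 190, 225, 165, 121, 123, 193]… (length divides ord_257(35)).
Cycle lengths of π_35 on ℤ/257ℤ: [64, 64, 64, 64, 1]; 5 cycles in total.
sign(π) = (−1)^{n − #cycles} = (−1)^{257−5} = (−1)^252 = +1.
Zolotarev: (35|257) = +1, matching the cycle-count sign.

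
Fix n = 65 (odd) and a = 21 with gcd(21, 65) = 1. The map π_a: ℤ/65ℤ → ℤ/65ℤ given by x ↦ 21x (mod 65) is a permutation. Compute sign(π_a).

-1

Start at x=51: 51 → 31 → 1 → 21 → 51 (one orbit).
Cycle lengths of π_21 on ℤ/65ℤ: [4, 4, 4, 4, 4, 4, 4, 4, 4, 4, 4, 4, 4, 4, 4, 1, 1, 1, 1, 1]; 20 cycles in total.
Σ(ℓ_i−1) = 65−20 = 45; sign = (−1)^45 = -1.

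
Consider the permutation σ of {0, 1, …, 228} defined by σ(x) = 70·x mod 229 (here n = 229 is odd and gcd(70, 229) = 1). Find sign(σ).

Orbit of 20 under x↦70x: [20, 26, 217, 76, 53, 46, 14]… (length divides ord_229(70)).
3 cycles of lengths [114, 114, 1].
n − c = 229 − 3 = 226; sign = (−1)^226 = +1.

+1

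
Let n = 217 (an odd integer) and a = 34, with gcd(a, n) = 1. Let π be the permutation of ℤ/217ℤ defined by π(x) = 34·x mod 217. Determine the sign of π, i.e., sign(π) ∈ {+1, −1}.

Start at x=55: 55 → 134 → 216 → 183 → 146 → 190 → 167 → … (one orbit).
Cycle lengths of π_34 on ℤ/217ℤ: [30, 30, 30, 30, 30, 30, 30, 2, 2, 2, 1]; 11 cycles in total.
11 cycles on 217: each ℓ→(−1)^(ℓ−1), product (−1)^206 = +1.
Zolotarev: (34|217) = +1, matching the cycle-count sign.

+1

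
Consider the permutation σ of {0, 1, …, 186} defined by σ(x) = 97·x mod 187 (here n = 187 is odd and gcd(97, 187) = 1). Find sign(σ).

Orbit of 152 under x↦97x: [152, 158, 179, 159, 89, 31, 15]… (length divides ord_187(97)).
Cycle type of π: 80×2 + 16 + 5×2 + 1; total 6 cycles.
sign(π) = (−1)^{n − #cycles} = (−1)^{187−6} = (−1)^181 = -1.

-1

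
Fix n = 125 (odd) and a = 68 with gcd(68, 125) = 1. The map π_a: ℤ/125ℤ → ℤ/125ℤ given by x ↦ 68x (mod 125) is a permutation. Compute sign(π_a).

-1

Orbit of 57 under x↦68x: [57, 1, 68, 124]… (length divides ord_125(68)).
Cycle type of π: 4×31 + 1; total 32 cycles.
32 cycles on 125: each ℓ→(−1)^(ℓ−1), product (−1)^93 = -1.
Check: (68/125) = -1 by Zolotarev.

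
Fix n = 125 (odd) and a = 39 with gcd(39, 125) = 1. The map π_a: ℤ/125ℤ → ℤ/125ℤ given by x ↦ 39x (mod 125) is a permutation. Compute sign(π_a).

+1

Start at x=59: 59 → 51 → 114 → 71 → 19 → 116 → 24 → … (one orbit).
The orbit structure of x ↦ 39x mod 125: 7 orbits of sizes [50, 50, 10, 10, 2, 2, 1].
n − c = 125 − 7 = 118; sign = (−1)^118 = +1.
Via Zolotarev, sign(π_{39}) = (39|125) = +1.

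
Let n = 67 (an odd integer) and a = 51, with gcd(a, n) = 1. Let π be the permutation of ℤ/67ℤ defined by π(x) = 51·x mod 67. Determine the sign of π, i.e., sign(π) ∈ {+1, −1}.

Start at x=5: 5 → 54 → 7 → 22 → 50 → 4 → 3 → … (one orbit).
The orbit structure of x ↦ 51x mod 67: 2 orbits of sizes [66, 1].
Σ(ℓ_i−1) = 67−2 = 65; sign = (−1)^65 = -1.

-1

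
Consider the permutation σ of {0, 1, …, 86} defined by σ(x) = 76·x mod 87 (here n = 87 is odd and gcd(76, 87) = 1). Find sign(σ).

-1

Start at x=7: 7 → 10 → 64 → 79 → 1 → 76 → 34 → … (one orbit).
Decompose π into cycles: lengths [28, 28, 28, 1, 1, 1] (6 cycles, including the fixed point 0).
6 cycles on 87: each ℓ→(−1)^(ℓ−1), product (−1)^81 = -1.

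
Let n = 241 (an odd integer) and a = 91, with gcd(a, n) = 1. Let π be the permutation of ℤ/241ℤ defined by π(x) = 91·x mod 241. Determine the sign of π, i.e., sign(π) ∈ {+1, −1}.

Orbit of 98 under x↦91x: [98, 1, 91, 87, 205]… (length divides ord_241(91)).
Cycle lengths of π_91 on ℤ/241ℤ: [5, 5, 5, 5, 5, 5, 5, 5, 5, 5, 5, 5, 5, 5, 5, 5, 5, 5, 5, 5, 5, 5, 5, 5, 5, 5, 5, 5, 5, 5, 5, 5, 5, 5, 5, 5, 5, 5, 5, 5, 5, 5, 5, 5, 5, 5, 5, 5, 1]; 49 cycles in total.
n − c = 241 − 49 = 192; sign = (−1)^192 = +1.
(91|241)_J = +1 (Zolotarev's lemma cross-check).

+1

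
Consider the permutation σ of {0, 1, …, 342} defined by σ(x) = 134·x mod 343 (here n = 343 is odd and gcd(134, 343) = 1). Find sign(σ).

+1

Trace 155: π^k(155) = [155, 190, 78, 162, 99, 232, 218] for k=0..6.
The orbit structure of x ↦ 134x mod 343: 19 orbits of sizes [49, 49, 49, 49, 49, 49, 7, 7, 7, 7, 7, 7, 1, 1, 1, 1, 1, 1, 1].
sign(π) = (−1)^{n − #cycles} = (−1)^{343−19} = (−1)^324 = +1.
Via Zolotarev, sign(π_{134}) = (134|343) = +1.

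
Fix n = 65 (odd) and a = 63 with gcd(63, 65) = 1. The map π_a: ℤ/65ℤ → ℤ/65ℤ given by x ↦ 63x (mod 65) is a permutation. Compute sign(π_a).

Orbit of 64 under x↦63x: [64, 2, 61, 8, 49, 32, 1]… (length divides ord_65(63)).
π_63 has 7 disjoint cycles with lengths [12, 12, 12, 12, 12, 4, 1] on {0,…,64}.
n − c = 65 − 7 = 58; sign = (−1)^58 = +1.
Check: (63/65) = +1 by Zolotarev.

+1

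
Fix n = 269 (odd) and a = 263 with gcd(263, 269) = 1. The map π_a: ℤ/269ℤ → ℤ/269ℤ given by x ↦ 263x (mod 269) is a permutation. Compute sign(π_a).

+1

Trace 16: π^k(16) = [16, 173, 38, 41, 23, 131, 21] for k=0..6.
Cycle lengths of π_263 on ℤ/269ℤ: [67, 67, 67, 67, 1]; 5 cycles in total.
Σ(ℓ_i−1) = 269−5 = 264; sign = (−1)^264 = +1.
Zolotarev: (263|269) = +1, matching the cycle-count sign.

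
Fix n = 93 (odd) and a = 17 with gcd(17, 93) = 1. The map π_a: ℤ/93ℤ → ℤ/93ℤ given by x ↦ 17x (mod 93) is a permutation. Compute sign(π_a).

Trace 68: π^k(68) = [68, 40, 29, 28, 11, 1, 17] for k=0..6.
Cycle lengths of π_17 on ℤ/93ℤ: [30, 30, 30, 2, 1]; 5 cycles in total.
sign(π) = (−1)^{n − #cycles} = (−1)^{93−5} = (−1)^88 = +1.
Check: (17/93) = +1 by Zolotarev.

+1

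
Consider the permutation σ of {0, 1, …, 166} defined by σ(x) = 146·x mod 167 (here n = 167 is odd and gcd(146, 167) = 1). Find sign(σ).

Orbit of 60 under x↦146x: [60, 76, 74, 116, 69, 54, 35]… (length divides ord_167(146)).
π_146 has 2 disjoint cycles with lengths [166, 1] on {0,…,166}.
Σ(ℓ_i−1) = 167−2 = 165; sign = (−1)^165 = -1.

-1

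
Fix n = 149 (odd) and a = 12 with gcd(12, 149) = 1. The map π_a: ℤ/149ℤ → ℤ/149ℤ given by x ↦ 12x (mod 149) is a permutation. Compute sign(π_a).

Trace 101: π^k(101) = [101, 20, 91, 49, 141, 53, 40] for k=0..6.
2 cycles of lengths [148, 1].
149 − 2 = 147 transpositions; sign(π) = (−1)^147 = -1.
(12|149)_J = -1 (Zolotarev's lemma cross-check).

-1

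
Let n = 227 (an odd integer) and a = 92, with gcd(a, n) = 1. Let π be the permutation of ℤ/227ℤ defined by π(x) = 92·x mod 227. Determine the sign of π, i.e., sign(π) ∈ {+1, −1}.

Trace 97: π^k(97) = [97, 71, 176, 75, 90, 108, 175] for k=0..6.
Cycle lengths of π_92 on ℤ/227ℤ: [113, 113, 1]; 3 cycles in total.
Σ(ℓ_i−1) = 227−3 = 224; sign = (−1)^224 = +1.

+1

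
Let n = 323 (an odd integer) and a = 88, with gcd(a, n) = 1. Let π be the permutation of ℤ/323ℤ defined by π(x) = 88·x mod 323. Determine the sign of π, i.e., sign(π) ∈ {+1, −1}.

Orbit of 87 under x↦88x: [87, 227, 273, 122, 77, 316, 30]… (length divides ord_323(88)).
Decompose π into cycles: lengths [48, 48, 48, 48, 48, 48, 16, 6, 6, 6, 1] (11 cycles, including the fixed point 0).
sign(π) = (−1)^{n − #cycles} = (−1)^{323−11} = (−1)^312 = +1.

+1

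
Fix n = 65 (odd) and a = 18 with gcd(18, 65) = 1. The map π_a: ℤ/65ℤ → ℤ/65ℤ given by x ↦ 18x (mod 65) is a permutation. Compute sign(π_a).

Orbit of 47 under x↦18x: [47, 1, 18, 64]… (length divides ord_65(18)).
Cycle lengths of π_18 on ℤ/65ℤ: [4, 4, 4, 4, 4, 4, 4, 4, 4, 4, 4, 4, 4, 4, 4, 4, 1]; 17 cycles in total.
sign(π) = (−1)^{n − #cycles} = (−1)^{65−17} = (−1)^48 = +1.
Via Zolotarev, sign(π_{18}) = (18|65) = +1.

+1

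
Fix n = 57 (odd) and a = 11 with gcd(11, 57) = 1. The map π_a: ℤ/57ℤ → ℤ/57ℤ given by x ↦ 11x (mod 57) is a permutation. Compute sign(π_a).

-1

Orbit of 26 under x↦11x: [26, 1, 11, 7, 20, 49]… (length divides ord_57(11)).
Cycle lengths of π_11 on ℤ/57ℤ: [6, 6, 6, 6, 6, 6, 3, 3, 3, 3, 3, 3, 2, 1]; 14 cycles in total.
sign(π) = (−1)^{n − #cycles} = (−1)^{57−14} = (−1)^43 = -1.
The Jacobi symbol (11|57) = -1 (Zolotarev) agrees.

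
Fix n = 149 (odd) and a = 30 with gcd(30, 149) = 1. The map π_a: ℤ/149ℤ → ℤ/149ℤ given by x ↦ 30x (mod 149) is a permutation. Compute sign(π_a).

+1

Trace 95: π^k(95) = [95, 19, 123, 114, 142, 88, 107] for k=0..6.
The orbit structure of x ↦ 30x mod 149: 5 orbits of sizes [37, 37, 37, 37, 1].
n − c = 149 − 5 = 144; sign = (−1)^144 = +1.
(30|149)_J = +1 (Zolotarev's lemma cross-check).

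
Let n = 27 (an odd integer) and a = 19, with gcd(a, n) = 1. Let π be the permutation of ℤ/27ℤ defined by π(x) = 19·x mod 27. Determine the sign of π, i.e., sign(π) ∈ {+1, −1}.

+1

Start at x=19: 19 → 10 → 1 → 19 (one orbit).
π_19 has 15 disjoint cycles with lengths [3, 3, 3, 3, 3, 3, 1, 1, 1, 1, 1, 1, 1, 1, 1] on {0,…,26}.
27 − 15 = 12 transpositions; sign(π) = (−1)^12 = +1.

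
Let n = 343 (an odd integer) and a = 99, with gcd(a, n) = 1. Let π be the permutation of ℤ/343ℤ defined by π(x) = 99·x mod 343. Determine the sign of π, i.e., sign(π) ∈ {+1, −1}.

Trace 148: π^k(148) = [148, 246, 1, 99, 197, 295, 50] for k=0..6.
The orbit structure of x ↦ 99x mod 343: 91 orbits of sizes [7, 7, 7, 7, 7, 7, 7, 7, 7, 7, 7, 7, 7, 7, 7, 7, 7, 7, 7, 7, 7, 7, 7, 7, 7, 7, 7, 7, 7, 7, 7, 7, 7, 7, 7, 7, 7, 7, 7, 7, 7, 7, 1, 1, 1, 1, 1, 1, 1, 1, 1, 1, 1, 1, 1, 1, 1, 1, 1, 1, 1, 1, 1, 1, 1, 1, 1, 1, 1, 1, 1, 1, 1, 1, 1, 1, 1, 1, 1, 1, 1, 1, 1, 1, 1, 1, 1, 1, 1, 1, 1].
Σ(ℓ_i−1) = 343−91 = 252; sign = (−1)^252 = +1.
(99|343)_J = +1 (Zolotarev's lemma cross-check).

+1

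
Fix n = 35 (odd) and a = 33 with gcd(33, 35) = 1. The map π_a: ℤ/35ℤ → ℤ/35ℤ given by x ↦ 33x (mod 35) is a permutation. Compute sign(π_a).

+1

Trace 29: π^k(29) = [29, 12, 11, 13, 9, 17, 1] for k=0..6.
Cycle type of π: 12×2 + 6 + 4 + 1; total 5 cycles.
With 5 cycles on 35 points, sign = (−1)^{35−5} = +1.
The Jacobi symbol (33|35) = +1 (Zolotarev) agrees.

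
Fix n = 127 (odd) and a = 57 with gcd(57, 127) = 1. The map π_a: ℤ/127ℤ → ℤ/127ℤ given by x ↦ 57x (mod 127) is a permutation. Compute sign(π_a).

Start at x=48: 48 → 69 → 123 → 26 → 85 → 19 → 67 → … (one orbit).
The orbit structure of x ↦ 57x mod 127: 2 orbits of sizes [126, 1].
n − c = 127 − 2 = 125; sign = (−1)^125 = -1.
Via Zolotarev, sign(π_{57}) = (57|127) = -1.

-1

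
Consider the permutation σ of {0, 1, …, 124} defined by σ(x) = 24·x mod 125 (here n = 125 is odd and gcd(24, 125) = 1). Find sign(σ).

+1

Trace 26: π^k(26) = [26, 124, 101, 49, 51, 99, 1] for k=0..6.
π_24 has 23 disjoint cycles with lengths [10, 10, 10, 10, 10, 10, 10, 10, 10, 10, 2, 2, 2, 2, 2, 2, 2, 2, 2, 2, 2, 2, 1] on {0,…,124}.
sign(π) = (−1)^{n − #cycles} = (−1)^{125−23} = (−1)^102 = +1.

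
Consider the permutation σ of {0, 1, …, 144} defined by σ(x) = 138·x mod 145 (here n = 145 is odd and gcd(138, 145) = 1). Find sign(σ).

Start at x=141: 141 → 28 → 94 → 67 → 111 → 93 → 74 → … (one orbit).
Decompose π into cycles: lengths [28, 28, 28, 28, 14, 14, 4, 1] (8 cycles, including the fixed point 0).
With 8 cycles on 145 points, sign = (−1)^{145−8} = -1.
Via Zolotarev, sign(π_{138}) = (138|145) = -1.

-1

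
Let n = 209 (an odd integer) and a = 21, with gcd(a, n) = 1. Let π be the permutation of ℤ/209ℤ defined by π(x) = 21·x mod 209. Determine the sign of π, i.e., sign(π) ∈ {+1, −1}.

+1

Orbit of 164 under x↦21x: [164, 100, 10, 1, 21, 23, 65]… (length divides ord_209(21)).
17 cycles of lengths [18, 18, 18, 18, 18, 18, 18, 18, 18, 18, 18, 2, 2, 2, 2, 2, 1].
Σ(ℓ_i−1) = 209−17 = 192; sign = (−1)^192 = +1.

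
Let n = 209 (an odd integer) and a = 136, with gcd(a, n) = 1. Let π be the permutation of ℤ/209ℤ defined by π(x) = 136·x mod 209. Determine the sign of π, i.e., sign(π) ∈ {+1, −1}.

Orbit of 31 under x↦136x: [31, 36, 89, 191, 60, 9, 179]… (length divides ord_209(136)).
Decompose π into cycles: lengths [90, 90, 18, 5, 5, 1] (6 cycles, including the fixed point 0).
6 cycles on 209: each ℓ→(−1)^(ℓ−1), product (−1)^203 = -1.
Zolotarev: (136|209) = -1, matching the cycle-count sign.

-1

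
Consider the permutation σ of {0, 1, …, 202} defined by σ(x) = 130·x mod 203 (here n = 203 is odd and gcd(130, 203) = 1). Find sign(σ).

-1

Start at x=107: 107 → 106 → 179 → 128 → 197 → 32 → 100 → … (one orbit).
Cycle lengths of π_130 on ℤ/203ℤ: [84, 84, 28, 3, 3, 1]; 6 cycles in total.
n − c = 203 − 6 = 197; sign = (−1)^197 = -1.
Zolotarev: (130|203) = -1, matching the cycle-count sign.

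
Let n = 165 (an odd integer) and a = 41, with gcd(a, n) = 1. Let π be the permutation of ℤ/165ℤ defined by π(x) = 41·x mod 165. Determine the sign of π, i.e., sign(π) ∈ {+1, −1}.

Orbit of 161 under x↦41x: [161, 1, 41, 31, 116, 136, 131]… (length divides ord_165(41)).
25 cycles of lengths [10, 10, 10, 10, 10, 10, 10, 10, 10, 10, 10, 10, 10, 10, 10, 2, 2, 2, 2, 2, 1, 1, 1, 1, 1].
n − c = 165 − 25 = 140; sign = (−1)^140 = +1.

+1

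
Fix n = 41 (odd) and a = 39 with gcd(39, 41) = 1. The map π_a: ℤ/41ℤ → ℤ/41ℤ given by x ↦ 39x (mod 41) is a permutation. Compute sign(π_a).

Orbit of 18 under x↦39x: [18, 5, 31, 20, 1, 39, 4]… (length divides ord_41(39)).
Cycle lengths of π_39 on ℤ/41ℤ: [20, 20, 1]; 3 cycles in total.
41 − 3 = 38 transpositions; sign(π) = (−1)^38 = +1.

+1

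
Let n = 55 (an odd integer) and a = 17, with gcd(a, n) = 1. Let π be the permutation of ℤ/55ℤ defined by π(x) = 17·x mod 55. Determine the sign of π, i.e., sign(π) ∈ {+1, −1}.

Start at x=26: 26 → 2 → 34 → 28 → 36 → 7 → 9 → … (one orbit).
The orbit structure of x ↦ 17x mod 55: 5 orbits of sizes [20, 20, 10, 4, 1].
5 cycles on 55: each ℓ→(−1)^(ℓ−1), product (−1)^50 = +1.
Check: (17/55) = +1 by Zolotarev.

+1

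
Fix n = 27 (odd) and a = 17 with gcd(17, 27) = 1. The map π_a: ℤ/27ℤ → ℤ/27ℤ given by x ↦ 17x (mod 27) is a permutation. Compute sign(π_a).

-1

Trace 26: π^k(26) = [26, 10, 8, 1, 17, 19] for k=0..5.
Decompose π into cycles: lengths [6, 6, 6, 2, 2, 2, 2, 1] (8 cycles, including the fixed point 0).
27 − 8 = 19 transpositions; sign(π) = (−1)^19 = -1.
Check: (17/27) = -1 by Zolotarev.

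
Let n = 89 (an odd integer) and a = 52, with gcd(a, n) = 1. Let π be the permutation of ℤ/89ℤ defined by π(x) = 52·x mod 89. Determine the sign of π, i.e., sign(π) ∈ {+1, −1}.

-1

Start at x=1: 1 → 52 → 34 → 77 → 88 → 37 → 55 → … (one orbit).
π_52 has 12 disjoint cycles with lengths [8, 8, 8, 8, 8, 8, 8, 8, 8, 8, 8, 1] on {0,…,88}.
With 12 cycles on 89 points, sign = (−1)^{89−12} = -1.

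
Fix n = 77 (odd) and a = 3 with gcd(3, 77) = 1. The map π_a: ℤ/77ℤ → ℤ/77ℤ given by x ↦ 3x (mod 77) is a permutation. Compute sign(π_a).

-1

Trace 15: π^k(15) = [15, 45, 58, 20, 60, 26, 1] for k=0..6.
π_3 has 6 disjoint cycles with lengths [30, 30, 6, 5, 5, 1] on {0,…,76}.
77 − 6 = 71 transpositions; sign(π) = (−1)^71 = -1.
(3|77)_J = -1 (Zolotarev's lemma cross-check).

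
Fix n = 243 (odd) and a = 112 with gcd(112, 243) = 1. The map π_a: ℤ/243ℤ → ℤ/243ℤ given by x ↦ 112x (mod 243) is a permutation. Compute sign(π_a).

Start at x=127: 127 → 130 → 223 → 190 → 139 → 16 → 91 → … (one orbit).
π_112 has 11 disjoint cycles with lengths [81, 81, 27, 27, 9, 9, 3, 3, 1, 1, 1] on {0,…,242}.
n − c = 243 − 11 = 232; sign = (−1)^232 = +1.
Check: (112/243) = +1 by Zolotarev.

+1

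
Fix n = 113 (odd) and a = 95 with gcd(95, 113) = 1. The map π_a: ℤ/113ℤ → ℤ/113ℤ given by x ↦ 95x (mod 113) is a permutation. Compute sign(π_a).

Start at x=44: 44 → 112 → 18 → 15 → 69 → 1 → 95 → … (one orbit).
π_95 has 15 disjoint cycles with lengths [8, 8, 8, 8, 8, 8, 8, 8, 8, 8, 8, 8, 8, 8, 1] on {0,…,112}.
With 15 cycles on 113 points, sign = (−1)^{113−15} = +1.
(95|113)_J = +1 (Zolotarev's lemma cross-check).

+1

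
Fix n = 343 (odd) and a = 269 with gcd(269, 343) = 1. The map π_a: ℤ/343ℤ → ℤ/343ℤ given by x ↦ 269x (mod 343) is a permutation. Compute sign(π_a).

Orbit of 4 under x↦269x: [4, 47, 295, 122, 233, 251, 291]… (length divides ord_343(269)).
Cycle type of π: 294 + 42 + 6 + 1; total 4 cycles.
4 cycles on 343: each ℓ→(−1)^(ℓ−1), product (−1)^339 = -1.

-1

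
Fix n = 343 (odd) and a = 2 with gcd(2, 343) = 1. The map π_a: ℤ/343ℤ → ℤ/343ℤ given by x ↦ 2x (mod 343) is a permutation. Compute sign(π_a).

Start at x=51: 51 → 102 → 204 → 65 → 130 → 260 → 177 → … (one orbit).
7 cycles of lengths [147, 147, 21, 21, 3, 3, 1].
sign(π) = (−1)^{n − #cycles} = (−1)^{343−7} = (−1)^336 = +1.

+1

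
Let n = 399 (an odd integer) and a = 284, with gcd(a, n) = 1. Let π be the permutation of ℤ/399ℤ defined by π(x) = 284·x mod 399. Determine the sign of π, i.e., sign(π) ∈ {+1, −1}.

Trace 113: π^k(113) = [113, 172, 170, 1, 284, 58] for k=0..5.
Cycle type of π: 6×56 + 3×2 + 2×28 + 1; total 87 cycles.
n − c = 399 − 87 = 312; sign = (−1)^312 = +1.
(284|399)_J = +1 (Zolotarev's lemma cross-check).

+1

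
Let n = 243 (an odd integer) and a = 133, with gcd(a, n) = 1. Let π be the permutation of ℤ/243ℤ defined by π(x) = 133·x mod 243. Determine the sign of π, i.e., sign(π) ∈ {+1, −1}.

+1

Trace 199: π^k(199) = [199, 223, 13, 28, 79, 58, 181] for k=0..6.
Cycle type of π: 81×2 + 27×2 + 9×2 + 3×2 + 1×3; total 11 cycles.
243 − 11 = 232 transpositions; sign(π) = (−1)^232 = +1.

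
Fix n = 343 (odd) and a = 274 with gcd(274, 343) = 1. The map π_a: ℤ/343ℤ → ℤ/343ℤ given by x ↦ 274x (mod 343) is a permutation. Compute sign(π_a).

Orbit of 162 under x↦274x: [162, 141, 218, 50, 323, 8, 134]… (length divides ord_343(274)).
19 cycles of lengths [49, 49, 49, 49, 49, 49, 7, 7, 7, 7, 7, 7, 1, 1, 1, 1, 1, 1, 1].
19 cycles on 343: each ℓ→(−1)^(ℓ−1), product (−1)^324 = +1.
Check: (274/343) = +1 by Zolotarev.

+1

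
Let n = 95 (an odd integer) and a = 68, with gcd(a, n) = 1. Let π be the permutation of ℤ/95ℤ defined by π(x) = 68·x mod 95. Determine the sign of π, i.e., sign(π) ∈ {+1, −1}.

Start at x=26: 26 → 58 → 49 → 7 → 1 → 68 → 64 → … (one orbit).
Decompose π into cycles: lengths [12, 12, 12, 12, 12, 12, 4, 3, 3, 3, 3, 3, 3, 1] (14 cycles, including the fixed point 0).
95 − 14 = 81 transpositions; sign(π) = (−1)^81 = -1.

-1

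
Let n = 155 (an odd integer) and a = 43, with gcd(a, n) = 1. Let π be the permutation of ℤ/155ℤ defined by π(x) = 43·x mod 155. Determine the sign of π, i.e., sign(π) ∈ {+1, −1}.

+1

Orbit of 4 under x↦43x: [4, 17, 111, 123, 19, 42, 101]… (length divides ord_155(43)).
Decompose π into cycles: lengths [60, 60, 30, 4, 1] (5 cycles, including the fixed point 0).
sign(π) = (−1)^{n − #cycles} = (−1)^{155−5} = (−1)^150 = +1.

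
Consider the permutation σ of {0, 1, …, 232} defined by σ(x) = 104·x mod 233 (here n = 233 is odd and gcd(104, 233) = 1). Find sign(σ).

Trace 197: π^k(197) = [197, 217, 200, 63, 28, 116, 181] for k=0..6.
3 cycles of lengths [116, 116, 1].
n − c = 233 − 3 = 230; sign = (−1)^230 = +1.

+1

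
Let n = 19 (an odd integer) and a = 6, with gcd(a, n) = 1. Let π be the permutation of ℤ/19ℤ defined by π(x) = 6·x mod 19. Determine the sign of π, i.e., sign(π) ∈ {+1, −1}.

Orbit of 4 under x↦6x: [4, 5, 11, 9, 16, 1, 6]… (length divides ord_19(6)).
Cycle lengths of π_6 on ℤ/19ℤ: [9, 9, 1]; 3 cycles in total.
n − c = 19 − 3 = 16; sign = (−1)^16 = +1.
(6|19)_J = +1 (Zolotarev's lemma cross-check).

+1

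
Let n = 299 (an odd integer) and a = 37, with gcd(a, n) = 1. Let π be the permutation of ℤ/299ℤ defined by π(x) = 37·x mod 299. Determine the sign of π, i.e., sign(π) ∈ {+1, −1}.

Orbit of 116 under x↦37x: [116, 106, 35, 99, 75, 84, 118]… (length divides ord_299(37)).
Cycle type of π: 132×2 + 22 + 12 + 1; total 5 cycles.
5 cycles on 299: each ℓ→(−1)^(ℓ−1), product (−1)^294 = +1.
Via Zolotarev, sign(π_{37}) = (37|299) = +1.

+1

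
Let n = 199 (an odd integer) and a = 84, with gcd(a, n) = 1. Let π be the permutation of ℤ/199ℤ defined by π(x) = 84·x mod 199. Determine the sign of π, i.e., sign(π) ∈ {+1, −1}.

-1

Orbit of 12 under x↦84x: [12, 13, 97, 188, 71, 193, 93]… (length divides ord_199(84)).
Decompose π into cycles: lengths [198, 1] (2 cycles, including the fixed point 0).
2 cycles on 199: each ℓ→(−1)^(ℓ−1), product (−1)^197 = -1.
(84|199)_J = -1 (Zolotarev's lemma cross-check).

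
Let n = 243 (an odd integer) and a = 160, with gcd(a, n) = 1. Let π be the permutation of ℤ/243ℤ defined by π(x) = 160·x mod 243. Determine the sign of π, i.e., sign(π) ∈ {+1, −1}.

+1

Orbit of 10 under x↦160x: [10, 142, 121, 163, 79, 4, 154]… (length divides ord_243(160)).
The orbit structure of x ↦ 160x mod 243: 11 orbits of sizes [81, 81, 27, 27, 9, 9, 3, 3, 1, 1, 1].
sign(π) = (−1)^{n − #cycles} = (−1)^{243−11} = (−1)^232 = +1.
The Jacobi symbol (160|243) = +1 (Zolotarev) agrees.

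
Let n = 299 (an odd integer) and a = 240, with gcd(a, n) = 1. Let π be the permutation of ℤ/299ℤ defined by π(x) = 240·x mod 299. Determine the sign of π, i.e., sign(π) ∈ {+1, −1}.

Start at x=122: 122 → 277 → 102 → 261 → 149 → 179 → 203 → … (one orbit).
Cycle type of π: 132×2 + 22 + 12 + 1; total 5 cycles.
sign(π) = (−1)^{n − #cycles} = (−1)^{299−5} = (−1)^294 = +1.
(240|299)_J = +1 (Zolotarev's lemma cross-check).

+1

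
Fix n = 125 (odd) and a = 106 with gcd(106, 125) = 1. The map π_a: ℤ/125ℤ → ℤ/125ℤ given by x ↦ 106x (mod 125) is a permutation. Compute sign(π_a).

+1

Start at x=61: 61 → 91 → 21 → 101 → 81 → 86 → 116 → … (one orbit).
Decompose π into cycles: lengths [25, 25, 25, 25, 5, 5, 5, 5, 1, 1, 1, 1, 1] (13 cycles, including the fixed point 0).
Σ(ℓ_i−1) = 125−13 = 112; sign = (−1)^112 = +1.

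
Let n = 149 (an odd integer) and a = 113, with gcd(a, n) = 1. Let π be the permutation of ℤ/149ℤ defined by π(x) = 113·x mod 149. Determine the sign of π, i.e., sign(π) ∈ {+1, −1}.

Orbit of 28 under x↦113x: [28, 35, 81, 64, 80, 100, 125]… (length divides ord_149(113)).
3 cycles of lengths [74, 74, 1].
Σ(ℓ_i−1) = 149−3 = 146; sign = (−1)^146 = +1.

+1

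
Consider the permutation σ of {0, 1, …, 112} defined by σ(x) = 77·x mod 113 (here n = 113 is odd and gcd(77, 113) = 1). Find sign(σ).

+1

Orbit of 9 under x↦77x: [9, 15, 25, 4, 82, 99, 52]… (length divides ord_113(77)).
Cycle type of π: 56×2 + 1; total 3 cycles.
Σ(ℓ_i−1) = 113−3 = 110; sign = (−1)^110 = +1.
(77|113)_J = +1 (Zolotarev's lemma cross-check).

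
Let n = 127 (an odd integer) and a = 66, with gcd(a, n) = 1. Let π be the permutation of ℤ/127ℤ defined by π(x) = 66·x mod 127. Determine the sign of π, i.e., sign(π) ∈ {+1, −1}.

-1

Start at x=119: 119 → 107 → 77 → 2 → 5 → 76 → 63 → … (one orbit).
Decompose π into cycles: lengths [42, 42, 42, 1] (4 cycles, including the fixed point 0).
4 cycles on 127: each ℓ→(−1)^(ℓ−1), product (−1)^123 = -1.
(66|127)_J = -1 (Zolotarev's lemma cross-check).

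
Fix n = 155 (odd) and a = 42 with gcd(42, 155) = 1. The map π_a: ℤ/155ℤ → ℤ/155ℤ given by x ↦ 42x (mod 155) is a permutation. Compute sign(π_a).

Start at x=42: 42 → 59 → 153 → 71 → 37 → 4 → 13 → … (one orbit).
5 cycles of lengths [60, 60, 30, 4, 1].
With 5 cycles on 155 points, sign = (−1)^{155−5} = +1.
Check: (42/155) = +1 by Zolotarev.

+1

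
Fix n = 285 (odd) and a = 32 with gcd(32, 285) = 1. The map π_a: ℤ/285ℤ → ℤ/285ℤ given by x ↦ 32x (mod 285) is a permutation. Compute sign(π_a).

Start at x=278: 278 → 61 → 242 → 49 → 143 → 16 → 227 → … (one orbit).
Cycle lengths of π_32 on ℤ/285ℤ: [36, 36, 36, 36, 36, 36, 18, 18, 18, 4, 4, 4, 2, 1]; 14 cycles in total.
14 cycles on 285: each ℓ→(−1)^(ℓ−1), product (−1)^271 = -1.
(32|285)_J = -1 (Zolotarev's lemma cross-check).

-1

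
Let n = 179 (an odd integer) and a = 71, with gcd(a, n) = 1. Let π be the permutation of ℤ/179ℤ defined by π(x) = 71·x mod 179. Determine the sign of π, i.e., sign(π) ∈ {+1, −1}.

-1

Orbit of 77 under x↦71x: [77, 97, 85, 128, 138, 132, 64]… (length divides ord_179(71)).
Decompose π into cycles: lengths [178, 1] (2 cycles, including the fixed point 0).
2 cycles on 179: each ℓ→(−1)^(ℓ−1), product (−1)^177 = -1.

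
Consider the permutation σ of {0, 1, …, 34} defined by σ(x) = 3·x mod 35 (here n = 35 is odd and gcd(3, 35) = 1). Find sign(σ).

Orbit of 16 under x↦3x: [16, 13, 4, 12, 1, 3, 9]… (length divides ord_35(3)).
Decompose π into cycles: lengths [12, 12, 6, 4, 1] (5 cycles, including the fixed point 0).
sign(π) = (−1)^{n − #cycles} = (−1)^{35−5} = (−1)^30 = +1.
(3|35)_J = +1 (Zolotarev's lemma cross-check).

+1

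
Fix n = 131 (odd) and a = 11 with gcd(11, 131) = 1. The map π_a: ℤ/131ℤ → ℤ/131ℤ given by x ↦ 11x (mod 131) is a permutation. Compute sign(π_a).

+1

Orbit of 45 under x↦11x: [45, 102, 74, 28, 46, 113, 64]… (length divides ord_131(11)).
3 cycles of lengths [65, 65, 1].
sign(π) = (−1)^{n − #cycles} = (−1)^{131−3} = (−1)^128 = +1.
(11|131)_J = +1 (Zolotarev's lemma cross-check).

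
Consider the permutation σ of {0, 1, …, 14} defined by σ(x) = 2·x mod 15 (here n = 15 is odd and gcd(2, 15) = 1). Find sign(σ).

+1

Orbit of 2 under x↦2x: [2, 4, 8, 1]… (length divides ord_15(2)).
The orbit structure of x ↦ 2x mod 15: 5 orbits of sizes [4, 4, 4, 2, 1].
5 cycles on 15: each ℓ→(−1)^(ℓ−1), product (−1)^10 = +1.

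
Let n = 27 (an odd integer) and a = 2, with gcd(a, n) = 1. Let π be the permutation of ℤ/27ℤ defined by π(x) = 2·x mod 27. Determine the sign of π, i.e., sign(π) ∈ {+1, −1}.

Orbit of 17 under x↦2x: [17, 7, 14, 1, 2, 4, 8]… (length divides ord_27(2)).
Cycle lengths of π_2 on ℤ/27ℤ: [18, 6, 2, 1]; 4 cycles in total.
sign(π) = (−1)^{n − #cycles} = (−1)^{27−4} = (−1)^23 = -1.
The Jacobi symbol (2|27) = -1 (Zolotarev) agrees.

-1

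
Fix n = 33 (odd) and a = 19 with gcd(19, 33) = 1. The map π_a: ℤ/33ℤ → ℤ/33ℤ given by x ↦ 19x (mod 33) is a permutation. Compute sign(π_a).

Orbit of 4 under x↦19x: [4, 10, 25, 13, 16, 7, 1]… (length divides ord_33(19)).
π_19 has 6 disjoint cycles with lengths [10, 10, 10, 1, 1, 1] on {0,…,32}.
With 6 cycles on 33 points, sign = (−1)^{33−6} = -1.

-1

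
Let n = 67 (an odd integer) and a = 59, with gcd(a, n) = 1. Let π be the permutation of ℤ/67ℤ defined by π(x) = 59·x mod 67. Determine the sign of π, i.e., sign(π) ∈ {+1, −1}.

+1

Start at x=62: 62 → 40 → 15 → 14 → 22 → 25 → 1 → … (one orbit).
7 cycles of lengths [11, 11, 11, 11, 11, 11, 1].
7 cycles on 67: each ℓ→(−1)^(ℓ−1), product (−1)^60 = +1.
(59|67)_J = +1 (Zolotarev's lemma cross-check).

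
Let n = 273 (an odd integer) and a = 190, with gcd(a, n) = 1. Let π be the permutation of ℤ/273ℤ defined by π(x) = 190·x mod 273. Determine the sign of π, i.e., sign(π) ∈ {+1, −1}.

-1

Orbit of 64 under x↦190x: [64, 148, 1, 190]… (length divides ord_273(190)).
Decompose π into cycles: lengths [4, 4, 4, 4, 4, 4, 4, 4, 4, 4, 4, 4, 4, 4, 4, 4, 4, 4, 4, 4, 4, 4, 4, 4, 4, 4, 4, 4, 4, 4, 4, 4, 4, 4, 4, 4, 4, 4, 4, 4, 4, 4, 4, 4, 4, 4, 4, 4, 4, 4, 4, 4, 4, 4, 4, 4, 4, 4, 4, 4, 4, 4, 4, 1, 1, 1, 1, 1, 1, 1, 1, 1, 1, 1, 1, 1, 1, 1, 1, 1, 1, 1, 1, 1] (84 cycles, including the fixed point 0).
273 − 84 = 189 transpositions; sign(π) = (−1)^189 = -1.
(190|273)_J = -1 (Zolotarev's lemma cross-check).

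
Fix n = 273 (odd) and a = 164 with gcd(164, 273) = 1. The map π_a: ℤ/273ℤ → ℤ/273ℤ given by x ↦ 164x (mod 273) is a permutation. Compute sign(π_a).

Start at x=125: 125 → 25 → 5 → 1 → 164 → 142 → 83 → … (one orbit).
Cycle lengths of π_164 on ℤ/273ℤ: [12, 12, 12, 12, 12, 12, 12, 12, 12, 12, 12, 12, 12, 12, 12, 12, 12, 12, 6, 6, 6, 4, 4, 4, 4, 4, 4, 4, 4, 4, 2, 1]; 32 cycles in total.
273 − 32 = 241 transpositions; sign(π) = (−1)^241 = -1.
(164|273)_J = -1 (Zolotarev's lemma cross-check).

-1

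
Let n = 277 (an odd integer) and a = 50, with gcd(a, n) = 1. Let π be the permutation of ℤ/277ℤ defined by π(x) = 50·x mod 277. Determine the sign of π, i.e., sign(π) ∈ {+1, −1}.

Orbit of 77 under x↦50x: [77, 249, 262, 81, 172, 13, 96]… (length divides ord_277(50)).
2 cycles of lengths [276, 1].
n − c = 277 − 2 = 275; sign = (−1)^275 = -1.

-1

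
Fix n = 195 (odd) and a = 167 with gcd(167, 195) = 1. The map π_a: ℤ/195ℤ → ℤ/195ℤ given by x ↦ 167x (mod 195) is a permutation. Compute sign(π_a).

-1

Trace 4: π^k(4) = [4, 83, 16, 137, 64, 158, 61] for k=0..6.
Decompose π into cycles: lengths [12, 12, 12, 12, 12, 12, 12, 12, 12, 12, 12, 12, 12, 12, 12, 4, 4, 4, 2, 1] (20 cycles, including the fixed point 0).
n − c = 195 − 20 = 175; sign = (−1)^175 = -1.
Zolotarev: (167|195) = -1, matching the cycle-count sign.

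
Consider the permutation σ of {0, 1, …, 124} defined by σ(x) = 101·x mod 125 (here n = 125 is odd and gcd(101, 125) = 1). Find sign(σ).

Start at x=1: 1 → 101 → 76 → 51 → 26 → 1 (one orbit).
Decompose π into cycles: lengths [5, 5, 5, 5, 5, 5, 5, 5, 5, 5, 5, 5, 5, 5, 5, 5, 5, 5, 5, 5, 1, 1, 1, 1, 1, 1, 1, 1, 1, 1, 1, 1, 1, 1, 1, 1, 1, 1, 1, 1, 1, 1, 1, 1, 1] (45 cycles, including the fixed point 0).
With 45 cycles on 125 points, sign = (−1)^{125−45} = +1.

+1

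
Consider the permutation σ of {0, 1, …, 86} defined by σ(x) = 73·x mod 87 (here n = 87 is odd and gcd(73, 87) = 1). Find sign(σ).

Trace 67: π^k(67) = [67, 19, 82, 70, 64, 61, 16] for k=0..6.
The orbit structure of x ↦ 73x mod 87: 6 orbits of sizes [28, 28, 28, 1, 1, 1].
With 6 cycles on 87 points, sign = (−1)^{87−6} = -1.
Zolotarev: (73|87) = -1, matching the cycle-count sign.

-1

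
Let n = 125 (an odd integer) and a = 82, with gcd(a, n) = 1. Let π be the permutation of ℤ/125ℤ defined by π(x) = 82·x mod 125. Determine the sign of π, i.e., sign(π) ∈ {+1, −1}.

-1

Trace 18: π^k(18) = [18, 101, 32, 124, 43, 26, 7] for k=0..6.
π_82 has 12 disjoint cycles with lengths [20, 20, 20, 20, 20, 4, 4, 4, 4, 4, 4, 1] on {0,…,124}.
sign(π) = (−1)^{n − #cycles} = (−1)^{125−12} = (−1)^113 = -1.
Check: (82/125) = -1 by Zolotarev.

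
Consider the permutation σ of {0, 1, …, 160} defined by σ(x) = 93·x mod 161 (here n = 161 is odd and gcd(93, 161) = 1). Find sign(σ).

Start at x=1: 1 → 93 → 116 → 1 (one orbit).
Cycle lengths of π_93 on ℤ/161ℤ: [3, 3, 3, 3, 3, 3, 3, 3, 3, 3, 3, 3, 3, 3, 3, 3, 3, 3, 3, 3, 3, 3, 3, 3, 3, 3, 3, 3, 3, 3, 3, 3, 3, 3, 3, 3, 3, 3, 3, 3, 3, 3, 3, 3, 3, 3, 1, 1, 1, 1, 1, 1, 1, 1, 1, 1, 1, 1, 1, 1, 1, 1, 1, 1, 1, 1, 1, 1, 1]; 69 cycles in total.
With 69 cycles on 161 points, sign = (−1)^{161−69} = +1.
(93|161)_J = +1 (Zolotarev's lemma cross-check).

+1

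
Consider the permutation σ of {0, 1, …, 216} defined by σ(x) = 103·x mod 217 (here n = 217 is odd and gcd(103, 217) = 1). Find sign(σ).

-1

Trace 82: π^k(82) = [82, 200, 202, 191, 143, 190, 40] for k=0..6.
Cycle type of π: 30×6 + 15×2 + 6 + 1; total 10 cycles.
n − c = 217 − 10 = 207; sign = (−1)^207 = -1.
Via Zolotarev, sign(π_{103}) = (103|217) = -1.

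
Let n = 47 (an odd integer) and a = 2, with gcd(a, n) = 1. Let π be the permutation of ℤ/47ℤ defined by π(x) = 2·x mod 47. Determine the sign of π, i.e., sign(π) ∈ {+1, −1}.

Orbit of 1 under x↦2x: [1, 2, 4, 8, 16, 32, 17]… (length divides ord_47(2)).
3 cycles of lengths [23, 23, 1].
Σ(ℓ_i−1) = 47−3 = 44; sign = (−1)^44 = +1.
Via Zolotarev, sign(π_{2}) = (2|47) = +1.

+1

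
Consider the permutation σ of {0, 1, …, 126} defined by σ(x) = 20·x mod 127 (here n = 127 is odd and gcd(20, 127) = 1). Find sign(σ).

-1

Orbit of 107 under x↦20x: [107, 108, 1, 20, 19, 126]… (length divides ord_127(20)).
22 cycles of lengths [6, 6, 6, 6, 6, 6, 6, 6, 6, 6, 6, 6, 6, 6, 6, 6, 6, 6, 6, 6, 6, 1].
127 − 22 = 105 transpositions; sign(π) = (−1)^105 = -1.
Via Zolotarev, sign(π_{20}) = (20|127) = -1.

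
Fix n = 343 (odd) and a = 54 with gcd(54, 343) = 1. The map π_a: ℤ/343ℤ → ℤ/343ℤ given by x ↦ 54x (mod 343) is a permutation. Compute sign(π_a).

Start at x=316: 316 → 257 → 158 → 300 → 79 → 150 → 211 → … (one orbit).
Cycle lengths of π_54 on ℤ/343ℤ: [294, 42, 6, 1]; 4 cycles in total.
Σ(ℓ_i−1) = 343−4 = 339; sign = (−1)^339 = -1.

-1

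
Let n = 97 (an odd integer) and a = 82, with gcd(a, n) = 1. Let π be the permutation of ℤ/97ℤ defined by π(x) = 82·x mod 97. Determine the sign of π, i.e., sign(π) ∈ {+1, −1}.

-1

Start at x=47: 47 → 71 → 2 → 67 → 62 → 40 → 79 → … (one orbit).
Decompose π into cycles: lengths [96, 1] (2 cycles, including the fixed point 0).
97 − 2 = 95 transpositions; sign(π) = (−1)^95 = -1.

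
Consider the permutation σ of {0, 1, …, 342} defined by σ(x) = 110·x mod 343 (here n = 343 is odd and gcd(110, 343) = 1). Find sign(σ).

-1

Trace 20: π^k(20) = [20, 142, 185, 113, 82, 102, 244] for k=0..6.
The orbit structure of x ↦ 110x mod 343: 4 orbits of sizes [294, 42, 6, 1].
n − c = 343 − 4 = 339; sign = (−1)^339 = -1.
Check: (110/343) = -1 by Zolotarev.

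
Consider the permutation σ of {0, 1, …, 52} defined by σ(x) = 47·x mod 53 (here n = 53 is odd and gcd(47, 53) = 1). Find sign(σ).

Start at x=28: 28 → 44 → 1 → 47 → 36 → 49 → 24 → … (one orbit).
π_47 has 5 disjoint cycles with lengths [13, 13, 13, 13, 1] on {0,…,52}.
5 cycles on 53: each ℓ→(−1)^(ℓ−1), product (−1)^48 = +1.

+1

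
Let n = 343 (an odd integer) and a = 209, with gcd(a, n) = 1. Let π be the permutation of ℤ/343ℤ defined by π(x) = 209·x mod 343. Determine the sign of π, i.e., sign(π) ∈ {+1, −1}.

-1

Orbit of 176 under x↦209x: [176, 83, 197, 13, 316, 188, 190]… (length divides ord_343(209)).
Cycle type of π: 98×3 + 14×3 + 2×3 + 1; total 10 cycles.
Σ(ℓ_i−1) = 343−10 = 333; sign = (−1)^333 = -1.
Check: (209/343) = -1 by Zolotarev.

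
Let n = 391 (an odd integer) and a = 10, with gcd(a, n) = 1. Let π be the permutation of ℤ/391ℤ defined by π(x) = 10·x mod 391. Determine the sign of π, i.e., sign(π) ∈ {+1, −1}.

Orbit of 188 under x↦10x: [188, 316, 32, 320, 72, 329, 162]… (length divides ord_391(10)).
Cycle type of π: 176×2 + 22 + 16 + 1; total 5 cycles.
391 − 5 = 386 transpositions; sign(π) = (−1)^386 = +1.
The Jacobi symbol (10|391) = +1 (Zolotarev) agrees.

+1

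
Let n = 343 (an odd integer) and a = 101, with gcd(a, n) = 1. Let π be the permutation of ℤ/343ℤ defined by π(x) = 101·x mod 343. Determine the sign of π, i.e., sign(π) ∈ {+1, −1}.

-1

Orbit of 160 under x↦101x: [160, 39, 166, 302, 318, 219, 167]… (length divides ord_343(101)).
Cycle type of π: 294 + 42 + 6 + 1; total 4 cycles.
343 − 4 = 339 transpositions; sign(π) = (−1)^339 = -1.
Check: (101/343) = -1 by Zolotarev.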